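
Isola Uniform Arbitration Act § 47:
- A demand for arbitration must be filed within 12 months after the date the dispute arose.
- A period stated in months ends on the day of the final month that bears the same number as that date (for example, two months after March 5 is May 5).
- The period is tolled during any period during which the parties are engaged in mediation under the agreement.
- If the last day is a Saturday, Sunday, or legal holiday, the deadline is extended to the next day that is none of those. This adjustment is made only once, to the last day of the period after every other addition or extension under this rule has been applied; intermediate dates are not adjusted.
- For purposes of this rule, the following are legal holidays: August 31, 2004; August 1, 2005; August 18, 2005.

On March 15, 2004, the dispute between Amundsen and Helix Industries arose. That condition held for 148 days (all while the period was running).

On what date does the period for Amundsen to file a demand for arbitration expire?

12 months after March 15, 2004 is March 15, 2005.
Tolling adds 148 days: March 15, 2005 + 148 days = August 10, 2005.
August 10, 2005 is a Wednesday and not a legal holiday, so no extension applies.

August 10, 2005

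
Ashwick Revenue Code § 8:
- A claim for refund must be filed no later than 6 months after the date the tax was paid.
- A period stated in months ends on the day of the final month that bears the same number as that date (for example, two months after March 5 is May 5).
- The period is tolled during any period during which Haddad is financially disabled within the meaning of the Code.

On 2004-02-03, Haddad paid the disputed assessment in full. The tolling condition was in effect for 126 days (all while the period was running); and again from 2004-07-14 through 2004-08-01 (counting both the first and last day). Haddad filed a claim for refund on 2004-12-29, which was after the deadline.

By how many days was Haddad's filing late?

6 months after 2004-02-03 is August 3, 2004.
Tolling adds 126 days: August 3, 2004 + 126 days = December 7, 2004.
From July 14, 2004 through August 1, 2004 inclusive is 19 days; tolling adds 19 days: December 7, 2004 + 19 days = December 26, 2004.
The deadline is December 26, 2004; from December 26, 2004 to December 29, 2004 is 3 days.

3 days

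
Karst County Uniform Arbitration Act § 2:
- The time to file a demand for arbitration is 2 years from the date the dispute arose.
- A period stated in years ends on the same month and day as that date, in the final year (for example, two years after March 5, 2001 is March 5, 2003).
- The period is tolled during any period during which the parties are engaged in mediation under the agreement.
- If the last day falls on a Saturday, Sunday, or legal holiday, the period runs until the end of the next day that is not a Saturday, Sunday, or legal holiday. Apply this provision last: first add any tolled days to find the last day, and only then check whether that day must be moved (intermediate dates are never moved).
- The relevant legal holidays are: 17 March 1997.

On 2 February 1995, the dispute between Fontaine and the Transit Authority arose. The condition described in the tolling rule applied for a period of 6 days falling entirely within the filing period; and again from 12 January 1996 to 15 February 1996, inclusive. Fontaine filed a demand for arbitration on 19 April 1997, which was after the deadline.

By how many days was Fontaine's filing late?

2 years after 2 February 1995 is February 2, 1997.
Tolling adds 6 days: February 2, 1997 + 6 days = February 8, 1997.
From January 12, 1996 through February 15, 1996 inclusive is 35 days; tolling adds 35 days: February 8, 1997 + 35 days = March 15, 1997.
March 15, 1997 is Saturday; March 16, 1997 is Sunday; March 17, 1997 is a listed holiday. The next qualifying day is March 18, 1997.
The deadline is March 18, 1997; from March 18, 1997 to April 19, 1997 is 32 days.

32 days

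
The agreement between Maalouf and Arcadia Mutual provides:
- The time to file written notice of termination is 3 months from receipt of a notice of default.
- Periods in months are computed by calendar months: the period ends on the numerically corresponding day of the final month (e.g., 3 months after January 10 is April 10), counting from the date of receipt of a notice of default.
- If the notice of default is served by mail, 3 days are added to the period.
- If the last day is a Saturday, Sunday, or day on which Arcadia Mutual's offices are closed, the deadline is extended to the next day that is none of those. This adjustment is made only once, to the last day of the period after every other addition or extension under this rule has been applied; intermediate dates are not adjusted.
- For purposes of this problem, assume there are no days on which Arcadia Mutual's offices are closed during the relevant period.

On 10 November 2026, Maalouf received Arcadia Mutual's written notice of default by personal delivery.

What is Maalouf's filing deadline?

February 10, 2027

3 months after 10 November 2026 is February 10, 2027.
Service was not by mail, so no mail extension applies.
February 10, 2027 is a Wednesday and not a day on which Arcadia Mutual's offices are closed, so no extension applies.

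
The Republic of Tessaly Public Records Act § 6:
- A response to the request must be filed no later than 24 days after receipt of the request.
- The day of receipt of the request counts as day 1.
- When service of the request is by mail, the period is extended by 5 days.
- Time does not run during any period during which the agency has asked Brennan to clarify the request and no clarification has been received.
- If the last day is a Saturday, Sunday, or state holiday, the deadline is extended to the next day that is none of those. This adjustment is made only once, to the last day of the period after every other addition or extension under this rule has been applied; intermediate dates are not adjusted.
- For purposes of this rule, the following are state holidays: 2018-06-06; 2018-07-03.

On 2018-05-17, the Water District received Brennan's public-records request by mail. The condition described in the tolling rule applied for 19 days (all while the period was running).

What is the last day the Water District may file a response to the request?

Counting 2018-05-17 as day 1, day 24 is June 9, 2018.
Service was by mail, adding 5 days: June 9, 2018 + 5 days = June 14, 2018.
Tolling adds 19 days: June 14, 2018 + 19 days = July 3, 2018.
July 3, 2018 is a listed holiday. The next qualifying day is July 4, 2018.

July 4, 2018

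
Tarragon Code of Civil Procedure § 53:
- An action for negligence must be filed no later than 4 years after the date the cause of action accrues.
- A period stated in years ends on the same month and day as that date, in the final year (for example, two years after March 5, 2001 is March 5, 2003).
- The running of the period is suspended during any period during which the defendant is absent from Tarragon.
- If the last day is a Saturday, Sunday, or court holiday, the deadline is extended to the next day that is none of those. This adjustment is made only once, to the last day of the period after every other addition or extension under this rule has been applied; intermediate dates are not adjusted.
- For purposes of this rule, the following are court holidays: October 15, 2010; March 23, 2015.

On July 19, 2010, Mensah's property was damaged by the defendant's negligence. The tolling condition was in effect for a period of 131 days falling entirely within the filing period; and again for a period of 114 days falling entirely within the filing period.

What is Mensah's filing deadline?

4 years after July 19, 2010 is July 19, 2014.
Tolling adds 131 days: July 19, 2014 + 131 days = November 27, 2014.
Tolling adds 114 days: November 27, 2014 + 114 days = March 21, 2015.
March 21, 2015 is Saturday; March 22, 2015 is Sunday; March 23, 2015 is a listed holiday. The next qualifying day is March 24, 2015.

March 24, 2015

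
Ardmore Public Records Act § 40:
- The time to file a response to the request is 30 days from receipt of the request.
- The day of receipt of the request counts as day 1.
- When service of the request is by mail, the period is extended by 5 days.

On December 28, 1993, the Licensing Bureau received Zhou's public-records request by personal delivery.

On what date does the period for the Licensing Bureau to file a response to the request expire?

January 26, 1994

Counting December 28, 1993 as day 1, day 30 is January 26, 1994.
Service was not by mail, so no mail extension applies.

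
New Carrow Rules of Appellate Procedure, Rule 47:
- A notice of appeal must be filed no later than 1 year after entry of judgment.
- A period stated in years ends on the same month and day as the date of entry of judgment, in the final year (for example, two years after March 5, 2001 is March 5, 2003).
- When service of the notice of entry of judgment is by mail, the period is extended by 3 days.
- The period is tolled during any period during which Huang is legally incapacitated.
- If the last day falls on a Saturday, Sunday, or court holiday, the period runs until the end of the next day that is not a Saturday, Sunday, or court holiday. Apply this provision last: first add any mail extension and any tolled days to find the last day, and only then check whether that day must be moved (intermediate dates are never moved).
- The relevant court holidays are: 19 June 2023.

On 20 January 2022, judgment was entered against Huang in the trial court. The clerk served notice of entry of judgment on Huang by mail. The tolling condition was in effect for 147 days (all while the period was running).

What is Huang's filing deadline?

1 year after 20 January 2022 is January 20, 2023.
Service was by mail, adding 3 days: January 20, 2023 + 3 days = January 23, 2023.
Tolling adds 147 days: January 23, 2023 + 147 days = June 19, 2023.
June 19, 2023 is a listed holiday. The next qualifying day is June 20, 2023.

June 20, 2023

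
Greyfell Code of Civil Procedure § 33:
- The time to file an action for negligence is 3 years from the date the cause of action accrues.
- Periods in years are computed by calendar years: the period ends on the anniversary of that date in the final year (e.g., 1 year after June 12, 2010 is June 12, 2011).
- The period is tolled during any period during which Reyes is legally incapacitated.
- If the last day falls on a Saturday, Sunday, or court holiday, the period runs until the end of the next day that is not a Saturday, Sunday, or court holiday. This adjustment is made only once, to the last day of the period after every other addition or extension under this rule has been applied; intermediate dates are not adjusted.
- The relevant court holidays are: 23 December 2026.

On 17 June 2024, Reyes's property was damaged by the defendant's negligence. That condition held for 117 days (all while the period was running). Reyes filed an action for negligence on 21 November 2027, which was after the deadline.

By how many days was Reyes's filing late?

3 years after 17 June 2024 is June 17, 2027.
Tolling adds 117 days: June 17, 2027 + 117 days = October 12, 2027.
October 12, 2027 is a Tuesday and not a court holiday, so no extension applies.
The deadline is October 12, 2027; from October 12, 2027 to November 21, 2027 is 40 days.

40 days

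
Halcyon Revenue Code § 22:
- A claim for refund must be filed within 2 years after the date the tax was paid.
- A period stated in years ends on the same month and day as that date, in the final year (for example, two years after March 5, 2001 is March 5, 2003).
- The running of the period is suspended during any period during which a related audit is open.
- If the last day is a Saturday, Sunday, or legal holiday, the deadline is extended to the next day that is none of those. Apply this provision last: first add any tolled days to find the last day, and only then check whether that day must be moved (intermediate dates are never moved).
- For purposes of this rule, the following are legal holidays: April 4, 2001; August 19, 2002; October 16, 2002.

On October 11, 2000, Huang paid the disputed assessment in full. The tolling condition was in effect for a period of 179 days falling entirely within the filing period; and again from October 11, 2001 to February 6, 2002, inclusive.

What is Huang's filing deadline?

2 years after October 11, 2000 is October 11, 2002.
Tolling adds 179 days: October 11, 2002 + 179 days = April 8, 2003.
From October 11, 2001 through February 6, 2002 inclusive is 119 days; tolling adds 119 days: April 8, 2003 + 119 days = August 5, 2003.
August 5, 2003 is a Tuesday and not a legal holiday, so no extension applies.

August 5, 2003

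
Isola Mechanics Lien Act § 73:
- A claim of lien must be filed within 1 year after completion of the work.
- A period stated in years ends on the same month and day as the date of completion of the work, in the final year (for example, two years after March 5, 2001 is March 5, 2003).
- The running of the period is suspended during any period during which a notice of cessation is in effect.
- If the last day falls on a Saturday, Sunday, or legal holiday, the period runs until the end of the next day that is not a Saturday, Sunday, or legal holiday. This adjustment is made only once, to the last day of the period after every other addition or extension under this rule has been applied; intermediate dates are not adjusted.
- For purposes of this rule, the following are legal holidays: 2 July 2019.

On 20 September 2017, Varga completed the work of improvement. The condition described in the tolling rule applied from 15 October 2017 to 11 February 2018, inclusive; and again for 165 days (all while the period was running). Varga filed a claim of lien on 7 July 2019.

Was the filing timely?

No

1 year after 20 September 2017 is September 20, 2018.
From October 15, 2017 through February 11, 2018 inclusive is 120 days; tolling adds 120 days: September 20, 2018 + 120 days = January 18, 2019.
Tolling adds 165 days: January 18, 2019 + 165 days = July 2, 2019.
July 2, 2019 is a listed holiday. The next qualifying day is July 3, 2019.
The deadline is July 3, 2019; the filing on July 7, 2019 is after that date.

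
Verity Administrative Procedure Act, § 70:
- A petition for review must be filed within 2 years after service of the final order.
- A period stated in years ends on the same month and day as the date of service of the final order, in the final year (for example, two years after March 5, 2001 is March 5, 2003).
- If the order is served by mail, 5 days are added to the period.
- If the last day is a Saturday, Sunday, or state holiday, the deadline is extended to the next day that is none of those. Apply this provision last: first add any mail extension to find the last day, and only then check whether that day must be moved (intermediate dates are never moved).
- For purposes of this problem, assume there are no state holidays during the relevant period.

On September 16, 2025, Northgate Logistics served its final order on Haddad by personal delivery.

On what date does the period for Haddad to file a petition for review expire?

September 16, 2027

2 years after September 16, 2025 is September 16, 2027.
Service was not by mail, so no mail extension applies.
September 16, 2027 is a Thursday and not a state holiday, so no extension applies.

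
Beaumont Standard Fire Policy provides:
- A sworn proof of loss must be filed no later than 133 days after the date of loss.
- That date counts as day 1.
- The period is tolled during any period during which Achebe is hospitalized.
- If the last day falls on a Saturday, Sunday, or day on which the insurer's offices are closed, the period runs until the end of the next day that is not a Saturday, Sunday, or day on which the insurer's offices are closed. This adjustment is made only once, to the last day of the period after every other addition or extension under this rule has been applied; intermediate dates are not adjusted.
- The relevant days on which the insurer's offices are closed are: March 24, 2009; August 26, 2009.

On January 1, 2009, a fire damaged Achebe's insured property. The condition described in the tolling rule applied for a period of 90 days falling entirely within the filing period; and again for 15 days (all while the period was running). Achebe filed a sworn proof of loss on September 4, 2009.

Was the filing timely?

No

Counting January 1, 2009 as day 1, day 133 is May 13, 2009.
Tolling adds 90 days: May 13, 2009 + 90 days = August 11, 2009.
Tolling adds 15 days: August 11, 2009 + 15 days = August 26, 2009.
August 26, 2009 is a listed holiday. The next qualifying day is August 27, 2009.
The deadline is August 27, 2009; the filing on September 4, 2009 is after that date.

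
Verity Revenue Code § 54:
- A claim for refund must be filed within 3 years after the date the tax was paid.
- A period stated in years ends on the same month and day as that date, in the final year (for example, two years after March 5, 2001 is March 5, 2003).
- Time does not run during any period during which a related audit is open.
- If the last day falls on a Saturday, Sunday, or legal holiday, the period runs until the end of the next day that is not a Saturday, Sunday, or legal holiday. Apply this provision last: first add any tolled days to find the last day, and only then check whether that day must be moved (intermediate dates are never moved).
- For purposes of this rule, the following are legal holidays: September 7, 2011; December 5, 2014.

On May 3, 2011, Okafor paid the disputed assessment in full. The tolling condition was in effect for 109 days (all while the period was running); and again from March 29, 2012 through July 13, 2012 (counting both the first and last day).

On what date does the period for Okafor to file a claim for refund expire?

3 years after May 3, 2011 is May 3, 2014.
Tolling adds 109 days: May 3, 2014 + 109 days = August 20, 2014.
From March 29, 2012 through July 13, 2012 inclusive is 107 days; tolling adds 107 days: August 20, 2014 + 107 days = December 5, 2014.
December 5, 2014 is a listed holiday; December 6, 2014 is Saturday; December 7, 2014 is Sunday. The next qualifying day is December 8, 2014.

December 8, 2014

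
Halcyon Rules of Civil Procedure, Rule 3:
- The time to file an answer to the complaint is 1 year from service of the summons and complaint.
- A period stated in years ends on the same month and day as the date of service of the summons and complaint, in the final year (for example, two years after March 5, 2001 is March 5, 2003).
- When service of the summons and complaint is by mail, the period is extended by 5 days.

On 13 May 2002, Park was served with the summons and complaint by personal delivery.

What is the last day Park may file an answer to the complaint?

1 year after 13 May 2002 is May 13, 2003.
Service was not by mail, so no mail extension applies.

May 13, 2003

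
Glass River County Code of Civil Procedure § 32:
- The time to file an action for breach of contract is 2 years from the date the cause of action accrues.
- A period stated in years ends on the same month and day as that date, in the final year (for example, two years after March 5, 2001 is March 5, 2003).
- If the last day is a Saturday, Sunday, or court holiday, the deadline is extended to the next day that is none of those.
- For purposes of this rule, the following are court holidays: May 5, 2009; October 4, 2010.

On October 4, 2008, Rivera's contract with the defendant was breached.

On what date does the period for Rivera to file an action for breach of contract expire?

2 years after October 4, 2008 is October 4, 2010.
October 4, 2010 is a listed holiday. The next qualifying day is October 5, 2010.

October 5, 2010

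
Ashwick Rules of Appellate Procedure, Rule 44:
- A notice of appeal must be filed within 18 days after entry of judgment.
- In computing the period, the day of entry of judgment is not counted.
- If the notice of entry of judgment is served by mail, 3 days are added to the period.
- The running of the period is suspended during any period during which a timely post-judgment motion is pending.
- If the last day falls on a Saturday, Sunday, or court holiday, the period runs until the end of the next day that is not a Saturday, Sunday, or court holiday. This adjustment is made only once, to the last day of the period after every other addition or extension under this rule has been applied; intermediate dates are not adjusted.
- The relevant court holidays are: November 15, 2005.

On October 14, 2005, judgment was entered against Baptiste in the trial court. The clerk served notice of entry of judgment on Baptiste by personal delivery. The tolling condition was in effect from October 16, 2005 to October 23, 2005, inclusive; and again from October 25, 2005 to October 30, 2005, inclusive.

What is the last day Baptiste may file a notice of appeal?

18 days after October 14, 2005 is November 1, 2005.
Service was not by mail, so no mail extension applies.
From October 16, 2005 through October 23, 2005 inclusive is 8 days; tolling adds 8 days: November 1, 2005 + 8 days = November 9, 2005.
From October 25, 2005 through October 30, 2005 inclusive is 6 days; tolling adds 6 days: November 9, 2005 + 6 days = November 15, 2005.
November 15, 2005 is a listed holiday. The next qualifying day is November 16, 2005.

November 16, 2005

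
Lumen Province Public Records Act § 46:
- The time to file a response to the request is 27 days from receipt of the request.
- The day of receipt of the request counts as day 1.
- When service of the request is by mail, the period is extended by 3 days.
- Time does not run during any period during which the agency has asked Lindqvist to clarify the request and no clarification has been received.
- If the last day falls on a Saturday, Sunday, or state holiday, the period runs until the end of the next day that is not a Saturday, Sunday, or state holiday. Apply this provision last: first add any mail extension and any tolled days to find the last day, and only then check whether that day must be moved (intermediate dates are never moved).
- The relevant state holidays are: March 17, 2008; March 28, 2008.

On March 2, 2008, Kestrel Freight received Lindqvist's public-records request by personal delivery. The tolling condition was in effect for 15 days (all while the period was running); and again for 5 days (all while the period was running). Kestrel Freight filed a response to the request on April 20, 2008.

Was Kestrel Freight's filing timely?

No

Counting March 2, 2008 as day 1, day 27 is March 28, 2008.
Service was not by mail, so no mail extension applies.
Tolling adds 15 days: March 28, 2008 + 15 days = April 12, 2008.
Tolling adds 5 days: April 12, 2008 + 5 days = April 17, 2008.
April 17, 2008 is a Thursday and not a state holiday, so no extension applies.
The deadline is April 17, 2008; the filing on April 20, 2008 is after that date.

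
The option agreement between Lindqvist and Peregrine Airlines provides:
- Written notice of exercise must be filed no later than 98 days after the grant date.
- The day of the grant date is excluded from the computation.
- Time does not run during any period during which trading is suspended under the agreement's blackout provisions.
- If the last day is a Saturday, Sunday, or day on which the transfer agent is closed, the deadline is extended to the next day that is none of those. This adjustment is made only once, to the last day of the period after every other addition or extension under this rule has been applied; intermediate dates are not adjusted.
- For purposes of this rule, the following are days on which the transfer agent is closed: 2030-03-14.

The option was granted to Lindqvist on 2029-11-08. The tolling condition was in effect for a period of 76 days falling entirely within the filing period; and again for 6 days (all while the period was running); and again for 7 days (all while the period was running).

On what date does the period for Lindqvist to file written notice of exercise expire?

98 days after 2029-11-08 is February 14, 2030.
Tolling adds 76 days: February 14, 2030 + 76 days = May 1, 2030.
Tolling adds 6 days: May 1, 2030 + 6 days = May 7, 2030.
Tolling adds 7 days: May 7, 2030 + 7 days = May 14, 2030.
May 14, 2030 is a Tuesday and not a day on which the transfer agent is closed, so no extension applies.

May 14, 2030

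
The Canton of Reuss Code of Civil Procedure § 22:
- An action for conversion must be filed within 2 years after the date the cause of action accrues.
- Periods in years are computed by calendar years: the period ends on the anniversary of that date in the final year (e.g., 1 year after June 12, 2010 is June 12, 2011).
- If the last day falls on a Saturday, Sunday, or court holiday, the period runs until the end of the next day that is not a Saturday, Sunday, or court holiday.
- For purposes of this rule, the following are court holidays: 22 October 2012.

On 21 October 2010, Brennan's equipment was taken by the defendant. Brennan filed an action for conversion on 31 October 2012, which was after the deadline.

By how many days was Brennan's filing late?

8 days

2 years after 21 October 2010 is October 21, 2012.
October 21, 2012 is Sunday; October 22, 2012 is a listed holiday. The next qualifying day is October 23, 2012.
The deadline is October 23, 2012; from October 23, 2012 to October 31, 2012 is 8 days.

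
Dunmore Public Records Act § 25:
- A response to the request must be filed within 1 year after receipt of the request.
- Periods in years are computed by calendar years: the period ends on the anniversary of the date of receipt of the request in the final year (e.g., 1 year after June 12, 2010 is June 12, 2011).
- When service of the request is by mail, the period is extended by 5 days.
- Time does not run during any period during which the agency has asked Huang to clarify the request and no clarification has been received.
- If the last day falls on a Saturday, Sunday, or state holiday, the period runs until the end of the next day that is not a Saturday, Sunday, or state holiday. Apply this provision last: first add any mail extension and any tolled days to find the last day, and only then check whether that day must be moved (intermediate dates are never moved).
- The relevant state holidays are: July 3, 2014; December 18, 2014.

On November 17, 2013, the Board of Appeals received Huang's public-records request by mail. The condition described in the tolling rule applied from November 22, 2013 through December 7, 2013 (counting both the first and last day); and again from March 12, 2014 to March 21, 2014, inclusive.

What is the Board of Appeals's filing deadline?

1 year after November 17, 2013 is November 17, 2014.
Service was by mail, adding 5 days: November 17, 2014 + 5 days = November 22, 2014.
From November 22, 2013 through December 7, 2013 inclusive is 16 days; tolling adds 16 days: November 22, 2014 + 16 days = December 8, 2014.
From March 12, 2014 through March 21, 2014 inclusive is 10 days; tolling adds 10 days: December 8, 2014 + 10 days = December 18, 2014.
December 18, 2014 is a listed holiday. The next qualifying day is December 19, 2014.

December 19, 2014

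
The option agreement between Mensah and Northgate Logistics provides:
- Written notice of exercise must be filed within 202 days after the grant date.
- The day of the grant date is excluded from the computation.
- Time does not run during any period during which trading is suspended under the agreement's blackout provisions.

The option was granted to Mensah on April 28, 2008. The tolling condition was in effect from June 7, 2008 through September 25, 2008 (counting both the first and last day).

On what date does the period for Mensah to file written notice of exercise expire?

202 days after April 28, 2008 is November 16, 2008.
From June 7, 2008 through September 25, 2008 inclusive is 111 days; tolling adds 111 days: November 16, 2008 + 111 days = March 7, 2009.

March 7, 2009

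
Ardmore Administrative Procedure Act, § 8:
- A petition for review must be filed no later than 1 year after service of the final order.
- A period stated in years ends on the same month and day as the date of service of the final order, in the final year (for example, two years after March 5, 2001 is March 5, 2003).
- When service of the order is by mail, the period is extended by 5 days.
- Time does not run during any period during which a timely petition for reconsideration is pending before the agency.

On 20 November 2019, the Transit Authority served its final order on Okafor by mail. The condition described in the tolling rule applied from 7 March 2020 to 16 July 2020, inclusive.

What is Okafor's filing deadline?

1 year after 20 November 2019 is November 20, 2020.
Service was by mail, adding 5 days: November 20, 2020 + 5 days = November 25, 2020.
From March 7, 2020 through July 16, 2020 inclusive is 132 days; tolling adds 132 days: November 25, 2020 + 132 days = April 6, 2021.

April 6, 2021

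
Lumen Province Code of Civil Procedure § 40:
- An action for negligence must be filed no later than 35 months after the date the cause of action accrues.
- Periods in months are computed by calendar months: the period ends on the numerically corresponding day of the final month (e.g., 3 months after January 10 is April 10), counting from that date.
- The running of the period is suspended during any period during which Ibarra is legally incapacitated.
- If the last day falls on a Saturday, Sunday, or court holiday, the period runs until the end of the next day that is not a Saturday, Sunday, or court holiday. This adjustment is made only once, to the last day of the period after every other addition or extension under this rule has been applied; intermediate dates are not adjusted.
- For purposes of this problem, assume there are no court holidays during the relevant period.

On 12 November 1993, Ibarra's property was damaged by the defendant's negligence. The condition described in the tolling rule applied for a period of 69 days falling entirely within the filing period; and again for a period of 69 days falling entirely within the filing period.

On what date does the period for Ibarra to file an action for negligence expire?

35 months after 12 November 1993 is October 12, 1996.
Tolling adds 69 days: October 12, 1996 + 69 days = December 20, 1996.
Tolling adds 69 days: December 20, 1996 + 69 days = February 27, 1997.
February 27, 1997 is a Thursday and not a court holiday, so no extension applies.

February 27, 1997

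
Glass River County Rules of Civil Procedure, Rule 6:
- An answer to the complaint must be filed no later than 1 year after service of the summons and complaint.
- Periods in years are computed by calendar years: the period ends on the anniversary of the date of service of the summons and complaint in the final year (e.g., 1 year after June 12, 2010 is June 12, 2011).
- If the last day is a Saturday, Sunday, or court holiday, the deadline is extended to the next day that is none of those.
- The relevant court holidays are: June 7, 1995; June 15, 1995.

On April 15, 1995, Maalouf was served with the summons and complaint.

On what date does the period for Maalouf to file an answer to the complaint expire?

April 15, 1996

1 year after April 15, 1995 is April 15, 1996.
April 15, 1996 is a Monday and not a court holiday, so no extension applies.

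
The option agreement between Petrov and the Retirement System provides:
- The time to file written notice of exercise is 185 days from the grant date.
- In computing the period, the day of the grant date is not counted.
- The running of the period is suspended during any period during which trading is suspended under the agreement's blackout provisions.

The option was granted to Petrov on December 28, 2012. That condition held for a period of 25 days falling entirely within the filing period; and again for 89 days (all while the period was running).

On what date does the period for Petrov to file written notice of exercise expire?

185 days after December 28, 2012 is July 1, 2013.
Tolling adds 25 days: July 1, 2013 + 25 days = July 26, 2013.
Tolling adds 89 days: July 26, 2013 + 89 days = October 23, 2013.

October 23, 2013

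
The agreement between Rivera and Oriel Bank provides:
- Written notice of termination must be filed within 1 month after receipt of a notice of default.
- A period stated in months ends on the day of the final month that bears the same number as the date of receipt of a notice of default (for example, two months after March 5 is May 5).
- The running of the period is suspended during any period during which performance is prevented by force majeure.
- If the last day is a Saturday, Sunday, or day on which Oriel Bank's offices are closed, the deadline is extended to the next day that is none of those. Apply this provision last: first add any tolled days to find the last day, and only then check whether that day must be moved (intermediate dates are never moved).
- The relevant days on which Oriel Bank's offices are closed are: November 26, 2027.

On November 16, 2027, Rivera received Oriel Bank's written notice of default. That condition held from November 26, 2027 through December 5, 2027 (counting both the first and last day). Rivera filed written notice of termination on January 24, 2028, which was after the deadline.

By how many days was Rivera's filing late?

28 days

1 month after November 16, 2027 is December 16, 2027.
From November 26, 2027 through December 5, 2027 inclusive is 10 days; tolling adds 10 days: December 16, 2027 + 10 days = December 26, 2027.
December 26, 2027 is Sunday. The next qualifying day is December 27, 2027.
The deadline is December 27, 2027; from December 27, 2027 to January 24, 2028 is 28 days.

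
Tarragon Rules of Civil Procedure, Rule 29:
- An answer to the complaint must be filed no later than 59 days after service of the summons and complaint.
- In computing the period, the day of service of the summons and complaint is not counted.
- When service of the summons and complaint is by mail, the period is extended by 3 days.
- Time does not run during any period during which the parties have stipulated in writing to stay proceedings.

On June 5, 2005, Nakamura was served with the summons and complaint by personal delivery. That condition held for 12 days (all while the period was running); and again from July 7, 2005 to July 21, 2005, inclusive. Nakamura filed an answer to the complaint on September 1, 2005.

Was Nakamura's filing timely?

59 days after June 5, 2005 is August 3, 2005.
Service was not by mail, so no mail extension applies.
Tolling adds 12 days: August 3, 2005 + 12 days = August 15, 2005.
From July 7, 2005 through July 21, 2005 inclusive is 15 days; tolling adds 15 days: August 15, 2005 + 15 days = August 30, 2005.
The deadline is August 30, 2005; the filing on September 1, 2005 is after that date.

No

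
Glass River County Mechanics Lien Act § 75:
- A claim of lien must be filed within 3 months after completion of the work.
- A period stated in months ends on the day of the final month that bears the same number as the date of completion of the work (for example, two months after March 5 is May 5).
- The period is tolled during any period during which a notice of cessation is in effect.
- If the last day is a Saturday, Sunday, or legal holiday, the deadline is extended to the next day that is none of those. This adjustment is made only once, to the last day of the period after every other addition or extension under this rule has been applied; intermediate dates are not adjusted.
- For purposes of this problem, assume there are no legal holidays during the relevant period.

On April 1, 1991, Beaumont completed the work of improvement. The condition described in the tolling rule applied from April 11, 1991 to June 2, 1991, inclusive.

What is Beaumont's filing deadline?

August 23, 1991

3 months after April 1, 1991 is July 1, 1991.
From April 11, 1991 through June 2, 1991 inclusive is 53 days; tolling adds 53 days: July 1, 1991 + 53 days = August 23, 1991.
August 23, 1991 is a Friday and not a legal holiday, so no extension applies.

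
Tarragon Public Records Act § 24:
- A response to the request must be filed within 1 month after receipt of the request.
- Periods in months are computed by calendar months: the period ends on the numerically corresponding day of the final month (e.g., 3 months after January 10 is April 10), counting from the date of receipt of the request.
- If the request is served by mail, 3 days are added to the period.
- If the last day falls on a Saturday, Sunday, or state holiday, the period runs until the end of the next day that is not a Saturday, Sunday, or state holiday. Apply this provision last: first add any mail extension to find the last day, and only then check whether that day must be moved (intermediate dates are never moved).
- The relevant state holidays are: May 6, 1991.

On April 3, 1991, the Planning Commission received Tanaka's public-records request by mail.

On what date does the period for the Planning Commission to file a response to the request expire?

May 7, 1991

1 month after April 3, 1991 is May 3, 1991.
Service was by mail, adding 3 days: May 3, 1991 + 3 days = May 6, 1991.
May 6, 1991 is a listed holiday. The next qualifying day is May 7, 1991.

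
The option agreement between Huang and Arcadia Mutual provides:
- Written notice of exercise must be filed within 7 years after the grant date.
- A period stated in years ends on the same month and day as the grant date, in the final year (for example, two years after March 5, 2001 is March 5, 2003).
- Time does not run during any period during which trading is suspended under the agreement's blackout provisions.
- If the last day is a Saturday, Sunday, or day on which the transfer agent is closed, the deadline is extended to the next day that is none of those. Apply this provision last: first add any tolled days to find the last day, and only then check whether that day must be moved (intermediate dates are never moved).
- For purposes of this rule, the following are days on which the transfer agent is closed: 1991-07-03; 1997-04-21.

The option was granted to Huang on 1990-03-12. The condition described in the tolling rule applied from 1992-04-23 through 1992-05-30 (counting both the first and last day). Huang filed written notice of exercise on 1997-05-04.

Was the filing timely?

No

7 years after 1990-03-12 is March 12, 1997.
From April 23, 1992 through May 30, 1992 inclusive is 38 days; tolling adds 38 days: March 12, 1997 + 38 days = April 19, 1997.
April 19, 1997 is Saturday; April 20, 1997 is Sunday; April 21, 1997 is a listed holiday. The next qualifying day is April 22, 1997.
The deadline is April 22, 1997; the filing on May 4, 1997 is after that date.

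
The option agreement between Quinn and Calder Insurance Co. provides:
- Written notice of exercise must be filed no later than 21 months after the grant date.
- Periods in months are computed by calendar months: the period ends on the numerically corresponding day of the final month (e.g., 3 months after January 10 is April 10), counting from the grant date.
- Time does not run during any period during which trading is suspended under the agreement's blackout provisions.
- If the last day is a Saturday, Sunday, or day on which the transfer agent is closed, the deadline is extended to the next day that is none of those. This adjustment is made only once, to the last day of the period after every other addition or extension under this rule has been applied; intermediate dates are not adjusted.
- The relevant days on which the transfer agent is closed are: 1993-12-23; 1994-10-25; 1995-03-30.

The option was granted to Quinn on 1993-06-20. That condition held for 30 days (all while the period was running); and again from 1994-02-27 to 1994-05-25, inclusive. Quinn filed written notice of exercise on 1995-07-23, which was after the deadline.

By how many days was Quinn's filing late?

21 months after 1993-06-20 is March 20, 1995.
Tolling adds 30 days: March 20, 1995 + 30 days = April 19, 1995.
From February 27, 1994 through May 25, 1994 inclusive is 88 days; tolling adds 88 days: April 19, 1995 + 88 days = July 16, 1995.
July 16, 1995 is Sunday. The next qualifying day is July 17, 1995.
The deadline is July 17, 1995; from July 17, 1995 to July 23, 1995 is 6 days.

6 days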